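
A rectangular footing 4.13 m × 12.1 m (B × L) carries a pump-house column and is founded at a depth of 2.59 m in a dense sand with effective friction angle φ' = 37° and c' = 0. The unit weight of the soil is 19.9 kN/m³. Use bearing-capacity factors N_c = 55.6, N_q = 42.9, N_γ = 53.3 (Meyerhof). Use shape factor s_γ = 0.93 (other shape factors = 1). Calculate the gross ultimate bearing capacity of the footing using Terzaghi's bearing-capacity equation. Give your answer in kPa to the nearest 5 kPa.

Effective surcharge at the founding depth q = γ·D_f = 19.9 × 2.59 = 51.541 kPa.
q_ult = q·N_q + 0.5·γ·B·N_γ·s_γ
     = 51.541 × 42.9 + 0.5 × 19.9 × 4.13 × 53.3 × 0.93
     = 2211.1 + 2037 = 4248.1 kPa.

q_ult ≈ 4250 kPa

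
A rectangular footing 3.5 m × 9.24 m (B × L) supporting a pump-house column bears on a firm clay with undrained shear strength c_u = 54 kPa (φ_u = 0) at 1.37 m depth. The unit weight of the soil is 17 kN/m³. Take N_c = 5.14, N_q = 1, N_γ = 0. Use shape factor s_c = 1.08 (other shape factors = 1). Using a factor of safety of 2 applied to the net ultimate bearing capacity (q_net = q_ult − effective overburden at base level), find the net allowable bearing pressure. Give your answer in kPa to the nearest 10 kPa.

q = γ·D_f = 17 × 1.37 = 23.29 kPa.
c·N_c·s_c = 54 × 5.14 × 1.08 = 299.76 kPa
q·N_q = 23.29 × 1 = 23.29 kPa
q_ult = 299.76 + 23.29 = 323.05 kPa.
Net ultimate: q_net = 323.05 − 23.29 = 299.76 kPa.
q_all(net) = 299.76 / 2 = 149.88 kPa.

q_all(net) ≈ 150 kPa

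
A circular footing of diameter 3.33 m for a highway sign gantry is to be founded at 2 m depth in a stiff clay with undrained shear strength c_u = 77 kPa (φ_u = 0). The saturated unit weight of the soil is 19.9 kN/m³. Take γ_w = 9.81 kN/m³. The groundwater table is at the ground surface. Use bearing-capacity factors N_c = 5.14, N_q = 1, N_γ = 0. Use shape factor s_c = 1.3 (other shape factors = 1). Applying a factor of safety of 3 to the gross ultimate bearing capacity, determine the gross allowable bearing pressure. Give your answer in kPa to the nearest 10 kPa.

q_all ≈ 180 kPa

With the water table at the surface the whole profile is submerged: γ' = 19.9 − 9.81 = 10.09 kN/m³, so q = γ'·D_f = 20.18 kPa.
q_ult = c·N_c·s_c + q·N_q
     = 77 × 5.14 × 1.3 + 20.18 × 1
     = 514.51 + 20.18 = 534.69 kPa.
q_all = q_ult / FS = 534.69 / 3 = 178.23 kPa.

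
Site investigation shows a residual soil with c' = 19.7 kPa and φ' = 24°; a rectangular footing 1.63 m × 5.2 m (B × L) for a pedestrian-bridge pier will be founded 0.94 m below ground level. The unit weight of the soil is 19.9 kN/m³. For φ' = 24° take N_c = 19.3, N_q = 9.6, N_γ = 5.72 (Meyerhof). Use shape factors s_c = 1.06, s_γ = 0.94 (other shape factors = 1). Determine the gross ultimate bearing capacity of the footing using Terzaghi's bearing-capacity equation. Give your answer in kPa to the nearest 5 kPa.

q_ult ≈ 670 kPa

Effective surcharge at the founding depth q = γ·D_f = 19.9 × 0.94 = 18.706 kPa.
q_ult = c·N_c·s_c + q·N_q + 0.5·γ·B·N_γ·s_γ
     = 19.7 × 19.3 × 1.06 + 18.706 × 9.6 + 0.5 × 19.9 × 1.63 × 5.72 × 0.94
     = 403.02 + 179.58 + 87.204 = 669.8 kPa.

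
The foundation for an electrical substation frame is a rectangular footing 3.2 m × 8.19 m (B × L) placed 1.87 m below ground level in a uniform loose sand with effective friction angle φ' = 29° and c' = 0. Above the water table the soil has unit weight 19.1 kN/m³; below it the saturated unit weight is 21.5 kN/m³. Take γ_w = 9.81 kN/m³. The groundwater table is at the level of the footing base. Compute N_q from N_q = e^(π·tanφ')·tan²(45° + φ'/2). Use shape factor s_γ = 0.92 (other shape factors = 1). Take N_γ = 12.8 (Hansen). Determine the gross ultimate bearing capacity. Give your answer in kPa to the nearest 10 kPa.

tan29° = 0.5543, so N_q = e^(π×0.5543)·tan²(59.5°) = 5.705 × 2.882 = 16.44.
Overburden at base level: q = 19.1 × 1.87 = 35.717 kPa.
Below the base the soil is submerged, so the ½γBN_γ term uses γ' = 21.5 − 9.81 = 11.69 kN/m³.
Surcharge term q·N_q = 35.717 × 16.443 = 587.31 kPa; self-weight term 0.5·γ·B·N_γ·s_γ = 0.5 × 11.69 × 3.2 × 12.8 × 0.92 = 220.26 kPa.
q_ult = 587.31 + 220.26 = 807.56 kPa.

q_ult ≈ 810 kPa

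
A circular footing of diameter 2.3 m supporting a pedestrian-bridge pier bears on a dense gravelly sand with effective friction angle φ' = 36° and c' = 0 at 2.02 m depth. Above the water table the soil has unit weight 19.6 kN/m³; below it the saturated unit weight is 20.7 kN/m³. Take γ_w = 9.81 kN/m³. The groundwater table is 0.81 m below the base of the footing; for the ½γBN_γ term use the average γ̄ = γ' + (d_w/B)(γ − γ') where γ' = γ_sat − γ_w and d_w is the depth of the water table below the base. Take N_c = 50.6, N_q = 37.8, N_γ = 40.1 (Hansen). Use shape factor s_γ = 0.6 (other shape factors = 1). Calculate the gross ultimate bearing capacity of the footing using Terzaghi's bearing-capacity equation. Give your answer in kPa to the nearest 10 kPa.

q_ult ≈ 1880 kPa

Effective surcharge at the founding depth q = γ·D_f = 19.6 × 2.02 = 39.592 kPa.
With d_w = 0.81 m < B, γ̄ = 10.89 + (0.81/2.3) × (19.6 − 10.89) = 13.957 kN/m³.
q_ult = q·N_q + 0.5·γ·B·N_γ·s_γ
     = 39.592 × 37.8 + 0.5 × 13.957 × 2.3 × 40.1 × 0.6
     = 1496.6 + 386.19 = 1882.8 kPa.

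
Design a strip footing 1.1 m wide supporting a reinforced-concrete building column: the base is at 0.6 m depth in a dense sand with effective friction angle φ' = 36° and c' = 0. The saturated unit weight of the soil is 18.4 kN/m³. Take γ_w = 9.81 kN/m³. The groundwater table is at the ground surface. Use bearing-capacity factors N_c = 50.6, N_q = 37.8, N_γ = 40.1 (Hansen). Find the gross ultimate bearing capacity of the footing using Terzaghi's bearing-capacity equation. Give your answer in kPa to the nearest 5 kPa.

γ' = 18.4 − 9.81 = 8.59 kN/m³ (submerged throughout). q = 8.59 × 0.6 = 5.154 kPa; the same γ' applies in the ½γBN_γ term.
q·N_q = 5.154 × 37.8 = 194.82 kPa
0.5·γ·B·N_γ = 0.5 × 8.59 × 1.1 × 40.1 = 189.45 kPa
q_ult = 194.82 + 189.45 = 384.27 kPa.

q_ult ≈ 385 kPa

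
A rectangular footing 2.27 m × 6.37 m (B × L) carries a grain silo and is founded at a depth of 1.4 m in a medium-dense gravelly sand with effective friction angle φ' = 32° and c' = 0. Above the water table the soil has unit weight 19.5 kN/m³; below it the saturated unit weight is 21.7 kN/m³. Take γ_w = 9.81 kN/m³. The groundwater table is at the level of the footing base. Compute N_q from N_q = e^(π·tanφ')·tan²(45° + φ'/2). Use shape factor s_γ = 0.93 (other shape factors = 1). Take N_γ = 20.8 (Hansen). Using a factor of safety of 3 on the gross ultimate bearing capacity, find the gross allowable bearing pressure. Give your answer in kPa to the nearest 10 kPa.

q_all ≈ 300 kPa

N_q = e^(π·tan32°)·tan²(61°) = 23.18.
q = γ·D_f = 19.5 × 1.4 = 27.3 kPa.
For the ½γBN_γ term take γ' = 21.7 − 9.81 = 11.89 kN/m³ (soil below base is submerged).
q·N_q = 27.3 × 23.177 = 632.73 kPa
0.5·γ·B·N_γ·s_γ = 0.5 × 11.89 × 2.27 × 20.8 × 0.93 = 261.05 kPa
q_ult = 632.73 + 261.05 = 893.78 kPa.
q_all = 893.78 / 3 = 297.93 kPa.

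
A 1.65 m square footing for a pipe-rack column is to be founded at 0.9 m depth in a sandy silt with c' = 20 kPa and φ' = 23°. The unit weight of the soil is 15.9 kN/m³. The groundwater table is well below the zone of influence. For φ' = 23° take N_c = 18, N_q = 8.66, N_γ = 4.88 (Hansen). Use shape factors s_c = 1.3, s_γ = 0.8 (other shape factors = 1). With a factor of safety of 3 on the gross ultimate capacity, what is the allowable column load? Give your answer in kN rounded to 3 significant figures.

P_all ≈ 584 kN

q = γ·D_f = 15.9 × 0.9 = 14.31 kPa.
c·N_c·s_c = 20 × 18 × 1.3 = 468 kPa
q·N_q = 14.31 × 8.66 = 123.92 kPa
0.5·γ·B·N_γ·s_γ = 0.5 × 15.9 × 1.65 × 4.88 × 0.8 = 51.211 kPa
q_ult = 468 + 123.92 + 51.211 = 643.14 kPa.
Gross allowable pressure q_all = 643.14 / 3 = 214.38 kPa.
Footing area = 2.7225 m², so allowable column load = 214.38 × 2.7225 = 583.65 kN.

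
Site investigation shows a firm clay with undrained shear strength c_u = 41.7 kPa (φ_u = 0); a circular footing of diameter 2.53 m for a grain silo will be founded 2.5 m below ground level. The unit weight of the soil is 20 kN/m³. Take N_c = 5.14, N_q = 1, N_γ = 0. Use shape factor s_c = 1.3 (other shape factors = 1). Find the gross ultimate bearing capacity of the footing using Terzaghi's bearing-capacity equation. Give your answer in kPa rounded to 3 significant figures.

Overburden at base level: q = 20 × 2.5 = 50 kPa.
Cohesion term c·N_c·s_c = 41.7 × 5.14 × 1.3 = 278.64 kPa; surcharge term q·N_q = 50 × 1 = 50 kPa.
q_ult = 278.64 + 50 = 328.64 kPa.

q_ult ≈ 329 kPa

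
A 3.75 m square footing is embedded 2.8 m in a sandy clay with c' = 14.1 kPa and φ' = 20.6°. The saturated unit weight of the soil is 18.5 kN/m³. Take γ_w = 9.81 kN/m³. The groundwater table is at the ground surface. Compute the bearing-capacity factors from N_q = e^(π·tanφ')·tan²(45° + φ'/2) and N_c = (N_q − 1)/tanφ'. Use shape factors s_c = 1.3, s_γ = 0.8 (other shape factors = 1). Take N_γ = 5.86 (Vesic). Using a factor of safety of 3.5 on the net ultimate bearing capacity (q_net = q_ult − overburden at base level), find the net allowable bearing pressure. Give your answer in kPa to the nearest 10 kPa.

N_q = e^(π·tan20.6°)·tan²(55.3°) = 6.79; N_c = (N_q − 1)/tanφ' = 15.41.
Water table at ground surface, so effective unit weight γ' = 18.5 − 9.81 = 8.69 kN/m³ is used throughout; overburden q = 8.69 × 2.8 = 24.332 kPa; the same γ' applies in the ½γBN_γ term.
Cohesion term c·N_c·s_c = 14.1 × 15.413 × 1.3 = 282.52 kPa; surcharge term q·N_q = 24.332 × 6.7933 = 165.29 kPa; self-weight term 0.5·γ·B·N_γ·s_γ = 0.5 × 8.69 × 3.75 × 5.86 × 0.8 = 76.385 kPa.
q_ult = 282.52 + 165.29 + 76.385 = 524.2 kPa.
q_net = 524.2 − 24.332 = 499.86 kPa.
q_all(net) = 499.86 / 3.5 = 142.82 kPa.

q_all(net) ≈ 140 kPa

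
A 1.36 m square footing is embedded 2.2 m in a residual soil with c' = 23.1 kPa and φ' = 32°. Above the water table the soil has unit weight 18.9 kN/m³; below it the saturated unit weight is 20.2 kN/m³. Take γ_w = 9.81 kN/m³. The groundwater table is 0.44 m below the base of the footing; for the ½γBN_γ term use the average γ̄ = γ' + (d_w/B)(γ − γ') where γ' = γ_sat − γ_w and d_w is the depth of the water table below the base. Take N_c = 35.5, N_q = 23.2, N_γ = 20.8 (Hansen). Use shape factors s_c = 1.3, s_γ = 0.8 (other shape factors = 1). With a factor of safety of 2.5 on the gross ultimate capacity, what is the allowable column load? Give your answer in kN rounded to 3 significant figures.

Effective surcharge at the founding depth q = γ·D_f = 18.9 × 2.2 = 41.58 kPa.
With d_w = 0.44 m < B, γ̄ = 10.39 + (0.44/1.36) × (18.9 − 10.39) = 13.143 kN/m³.
q_ult = c·N_c·s_c + q·N_q + 0.5·γ·B·N_γ·s_γ
     = 23.1 × 35.5 × 1.3 + 41.58 × 23.2 + 0.5 × 13.143 × 1.36 × 20.8 × 0.8
     = 1066.1 + 964.66 + 148.72 = 2179.4 kPa.
Gross allowable pressure q_all = 2179.4 / 2.5 = 871.78 kPa.
Footing area = 1.8496 m², so allowable column load = 871.78 × 1.8496 = 1612.4 kN.

P_all ≈ 1610 kN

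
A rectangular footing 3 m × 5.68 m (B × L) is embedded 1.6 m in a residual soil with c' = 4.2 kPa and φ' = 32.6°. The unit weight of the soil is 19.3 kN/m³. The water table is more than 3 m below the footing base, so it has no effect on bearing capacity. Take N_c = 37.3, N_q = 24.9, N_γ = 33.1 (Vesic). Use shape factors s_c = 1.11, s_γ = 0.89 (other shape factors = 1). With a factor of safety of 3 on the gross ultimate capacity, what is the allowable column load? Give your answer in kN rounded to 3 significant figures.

Effective surcharge at the founding depth q = γ·D_f = 19.3 × 1.6 = 30.88 kPa.
q_ult = c·N_c·s_c + q·N_q + 0.5·γ·B·N_γ·s_γ
     = 4.2 × 37.3 × 1.11 + 30.88 × 24.9 + 0.5 × 19.3 × 3 × 33.1 × 0.89
     = 173.89 + 768.91 + 852.84 = 1795.6 kPa.
Gross allowable pressure q_all = 1795.6 / 3 = 598.55 kPa.
Footing area = 17.04 m², so allowable column load = 598.55 × 17.04 = 10199 kN.

P_all ≈ 10200 kN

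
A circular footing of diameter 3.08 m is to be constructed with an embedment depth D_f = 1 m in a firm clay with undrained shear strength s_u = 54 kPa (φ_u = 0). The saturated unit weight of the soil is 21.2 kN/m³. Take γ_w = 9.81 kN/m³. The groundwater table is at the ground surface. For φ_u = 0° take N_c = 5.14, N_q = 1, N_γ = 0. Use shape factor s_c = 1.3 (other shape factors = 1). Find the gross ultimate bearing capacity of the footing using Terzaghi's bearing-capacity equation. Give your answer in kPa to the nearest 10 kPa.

γ' = 21.2 − 9.81 = 11.39 kN/m³ (submerged throughout). q = 11.39 × 1 = 11.39 kPa.
c·N_c·s_c = 54 × 5.14 × 1.3 = 360.83 kPa
q·N_q = 11.39 × 1 = 11.39 kPa
q_ult = 360.83 + 11.39 = 372.22 kPa.

q_ult ≈ 370 kPa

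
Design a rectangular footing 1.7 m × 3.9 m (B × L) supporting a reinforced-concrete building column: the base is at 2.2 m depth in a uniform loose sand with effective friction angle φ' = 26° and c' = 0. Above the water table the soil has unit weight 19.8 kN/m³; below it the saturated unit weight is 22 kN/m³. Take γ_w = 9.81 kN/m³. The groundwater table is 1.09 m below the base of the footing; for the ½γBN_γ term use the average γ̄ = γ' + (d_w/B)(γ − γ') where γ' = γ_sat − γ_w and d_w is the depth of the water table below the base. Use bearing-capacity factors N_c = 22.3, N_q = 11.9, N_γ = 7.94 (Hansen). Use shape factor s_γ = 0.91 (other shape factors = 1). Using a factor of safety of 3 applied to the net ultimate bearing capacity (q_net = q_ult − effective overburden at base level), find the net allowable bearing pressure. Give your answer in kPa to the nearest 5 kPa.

Overburden at base level: q = 19.8 × 2.2 = 43.56 kPa.
The water table is 1.09 m below the base (< B = 1.7 m), so the ½γBN_γ term uses γ̄ = γ' + (d_w/B)(γ − γ') = 12.19 + (1.09/1.7)(19.8 − 12.19) = 17.069 kN/m³.
Surcharge term q·N_q = 43.56 × 11.9 = 518.36 kPa; self-weight term 0.5·γ·B·N_γ·s_γ = 0.5 × 17.069 × 1.7 × 7.94 × 0.91 = 104.83 kPa.
q_ult = 518.36 + 104.83 = 623.2 kPa.
Net ultimate: q_net = 623.2 − 43.56 = 579.64 kPa.
q_all(net) = 579.64 / 3 = 193.21 kPa.

q_all(net) ≈ 195 kPa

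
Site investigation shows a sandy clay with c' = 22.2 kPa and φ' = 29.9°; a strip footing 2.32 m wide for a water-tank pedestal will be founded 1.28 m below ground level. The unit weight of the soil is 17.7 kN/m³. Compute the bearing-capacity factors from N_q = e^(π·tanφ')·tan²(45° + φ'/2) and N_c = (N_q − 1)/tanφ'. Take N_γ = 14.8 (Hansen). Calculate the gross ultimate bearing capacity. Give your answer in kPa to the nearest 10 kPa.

q_ult ≈ 1380 kPa

tan29.9° = 0.575, so N_q = e^(π×0.575)·tan²(59.95°) = 6.089 × 2.988 = 18.19.
N_c = (18.19 − 1)/tan29.9° = 29.9.
Overburden at base level: q = 17.7 × 1.28 = 22.656 kPa.
Cohesion term c·N_c = 22.2 × 29.901 = 663.8 kPa; surcharge term q·N_q = 22.656 × 18.194 = 412.2 kPa; self-weight term 0.5·γ·B·N_γ = 0.5 × 17.7 × 2.32 × 14.8 = 303.87 kPa.
q_ult = 663.8 + 412.2 + 303.87 = 1379.9 kPa.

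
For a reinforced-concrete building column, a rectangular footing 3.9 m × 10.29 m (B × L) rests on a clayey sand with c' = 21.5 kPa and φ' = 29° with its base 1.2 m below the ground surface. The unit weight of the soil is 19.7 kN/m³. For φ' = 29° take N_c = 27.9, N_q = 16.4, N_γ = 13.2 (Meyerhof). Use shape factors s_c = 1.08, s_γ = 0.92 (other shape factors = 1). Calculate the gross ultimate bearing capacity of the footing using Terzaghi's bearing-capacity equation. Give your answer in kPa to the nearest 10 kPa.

q_ult ≈ 1500 kPa

q = γ·D_f = 19.7 × 1.2 = 23.64 kPa.
c·N_c·s_c = 21.5 × 27.9 × 1.08 = 647.84 kPa
q·N_q = 23.64 × 16.4 = 387.7 kPa
0.5·γ·B·N_γ·s_γ = 0.5 × 19.7 × 3.9 × 13.2 × 0.92 = 466.51 kPa
q_ult = 647.84 + 387.7 + 466.51 = 1502 kPa.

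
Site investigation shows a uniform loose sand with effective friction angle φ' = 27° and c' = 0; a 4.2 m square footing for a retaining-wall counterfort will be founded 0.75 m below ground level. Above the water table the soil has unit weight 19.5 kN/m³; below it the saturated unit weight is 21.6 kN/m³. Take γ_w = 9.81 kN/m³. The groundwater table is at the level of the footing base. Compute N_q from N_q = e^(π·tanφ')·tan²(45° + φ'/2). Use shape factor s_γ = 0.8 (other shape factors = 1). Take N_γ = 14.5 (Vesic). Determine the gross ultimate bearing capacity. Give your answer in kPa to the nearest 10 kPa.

q_ult ≈ 480 kPa

tan27° = 0.5095, so N_q = e^(π×0.5095)·tan²(58.5°) = 4.957 × 2.663 = 13.2.
Effective surcharge at the founding depth q = γ·D_f = 19.5 × 0.75 = 14.625 kPa.
The water table coincides with the base, so in the self-weight term γ → γ' = 11.79 kN/m³.
q_ult = q·N_q + 0.5·γ·B·N_γ·s_γ
     = 14.625 × 13.199 + 0.5 × 11.79 × 4.2 × 14.5 × 0.8
     = 193.04 + 287.2 = 480.24 kPa.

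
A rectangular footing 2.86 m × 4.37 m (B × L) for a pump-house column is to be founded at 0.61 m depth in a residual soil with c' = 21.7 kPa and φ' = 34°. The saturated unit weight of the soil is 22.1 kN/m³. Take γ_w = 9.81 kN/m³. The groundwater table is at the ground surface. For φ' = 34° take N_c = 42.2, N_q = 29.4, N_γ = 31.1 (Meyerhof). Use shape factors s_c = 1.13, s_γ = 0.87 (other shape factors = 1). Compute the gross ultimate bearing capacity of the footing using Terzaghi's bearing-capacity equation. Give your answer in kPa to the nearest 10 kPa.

q_ult ≈ 1730 kPa

Water table at ground surface, so effective unit weight γ' = 22.1 − 9.81 = 12.29 kN/m³ is used throughout; overburden q = 12.29 × 0.61 = 7.4969 kPa; the same γ' applies in the ½γBN_γ term.
Cohesion term c·N_c·s_c = 21.7 × 42.2 × 1.13 = 1034.8 kPa; surcharge term q·N_q = 7.4969 × 29.4 = 220.41 kPa; self-weight term 0.5·γ·B·N_γ·s_γ = 0.5 × 12.29 × 2.86 × 31.1 × 0.87 = 475.52 kPa.
q_ult = 1034.8 + 220.41 + 475.52 = 1730.7 kPa.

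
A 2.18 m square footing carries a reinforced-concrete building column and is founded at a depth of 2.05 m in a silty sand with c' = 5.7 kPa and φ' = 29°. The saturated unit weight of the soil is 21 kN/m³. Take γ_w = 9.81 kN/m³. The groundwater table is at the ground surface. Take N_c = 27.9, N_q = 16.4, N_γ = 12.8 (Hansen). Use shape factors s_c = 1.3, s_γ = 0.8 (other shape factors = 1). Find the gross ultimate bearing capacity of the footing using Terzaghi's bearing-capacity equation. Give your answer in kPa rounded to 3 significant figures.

q_ult ≈ 708 kPa

With the water table at the surface the whole profile is submerged: γ' = 21 − 9.81 = 11.19 kN/m³, so q = γ'·D_f = 22.939 kPa; the same γ' applies in the ½γBN_γ term.
q_ult = c·N_c·s_c + q·N_q + 0.5·γ·B·N_γ·s_γ
     = 5.7 × 27.9 × 1.3 + 22.939 × 16.4 + 0.5 × 11.19 × 2.18 × 12.8 × 0.8
     = 206.74 + 376.21 + 124.9 = 707.85 kPa.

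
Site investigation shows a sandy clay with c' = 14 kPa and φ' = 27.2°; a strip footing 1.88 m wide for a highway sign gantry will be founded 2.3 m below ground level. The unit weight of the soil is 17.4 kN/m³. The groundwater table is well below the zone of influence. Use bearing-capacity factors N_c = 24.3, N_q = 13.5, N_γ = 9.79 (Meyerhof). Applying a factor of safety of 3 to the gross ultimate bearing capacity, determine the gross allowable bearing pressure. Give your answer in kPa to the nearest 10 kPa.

q_all ≈ 350 kPa

Overburden at base level: q = 17.4 × 2.3 = 40.02 kPa.
Cohesion term c·N_c = 14 × 24.3 = 340.2 kPa; surcharge term q·N_q = 40.02 × 13.5 = 540.27 kPa; self-weight term 0.5·γ·B·N_γ = 0.5 × 17.4 × 1.88 × 9.79 = 160.13 kPa.
q_ult = 340.2 + 540.27 + 160.13 = 1040.6 kPa.
q_all = q_ult / FS = 1040.6 / 3 = 346.87 kPa.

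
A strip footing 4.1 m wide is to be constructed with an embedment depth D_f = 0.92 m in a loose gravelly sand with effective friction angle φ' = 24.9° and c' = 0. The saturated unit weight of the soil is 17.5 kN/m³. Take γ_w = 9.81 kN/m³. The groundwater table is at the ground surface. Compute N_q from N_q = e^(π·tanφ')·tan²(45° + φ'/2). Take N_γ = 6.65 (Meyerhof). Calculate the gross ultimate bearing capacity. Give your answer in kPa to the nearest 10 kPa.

q_ult ≈ 180 kPa

tan24.9° = 0.4642, so N_q = e^(π×0.4642)·tan²(57.45°) = 4.299 × 2.454 = 10.55.
With the water table at the surface the whole profile is submerged: γ' = 17.5 − 9.81 = 7.69 kN/m³, so q = γ'·D_f = 7.0748 kPa; the same γ' applies in the ½γBN_γ term.
q_ult = q·N_q + 0.5·γ·B·N_γ
     = 7.0748 × 10.551 + 0.5 × 7.69 × 4.1 × 6.65
     = 74.643 + 104.83 = 179.48 kPa.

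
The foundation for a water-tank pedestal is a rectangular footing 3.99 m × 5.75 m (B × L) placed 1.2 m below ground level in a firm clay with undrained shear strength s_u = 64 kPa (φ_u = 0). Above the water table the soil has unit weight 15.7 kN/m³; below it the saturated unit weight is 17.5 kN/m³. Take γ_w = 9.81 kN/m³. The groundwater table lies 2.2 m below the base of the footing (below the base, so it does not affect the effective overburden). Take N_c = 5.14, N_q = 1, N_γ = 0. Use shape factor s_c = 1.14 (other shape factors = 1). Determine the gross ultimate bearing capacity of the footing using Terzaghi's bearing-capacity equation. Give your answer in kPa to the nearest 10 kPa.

q_ult ≈ 390 kPa

q = γ·D_f = 15.7 × 1.2 = 18.84 kPa.
c·N_c·s_c = 64 × 5.14 × 1.14 = 375.01 kPa
q·N_q = 18.84 × 1 = 18.84 kPa
q_ult = 375.01 + 18.84 = 393.85 kPa.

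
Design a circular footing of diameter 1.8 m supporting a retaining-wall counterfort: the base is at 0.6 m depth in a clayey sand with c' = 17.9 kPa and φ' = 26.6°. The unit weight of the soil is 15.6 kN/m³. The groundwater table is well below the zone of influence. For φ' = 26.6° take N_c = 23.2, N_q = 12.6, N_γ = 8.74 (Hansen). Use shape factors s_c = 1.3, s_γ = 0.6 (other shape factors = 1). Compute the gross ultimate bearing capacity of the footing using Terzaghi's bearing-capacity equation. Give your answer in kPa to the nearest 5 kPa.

Overburden at base level: q = 15.6 × 0.6 = 9.36 kPa.
Cohesion term c·N_c·s_c = 17.9 × 23.2 × 1.3 = 539.86 kPa; surcharge term q·N_q = 9.36 × 12.6 = 117.94 kPa; self-weight term 0.5·γ·B·N_γ·s_γ = 0.5 × 15.6 × 1.8 × 8.74 × 0.6 = 73.626 kPa.
q_ult = 539.86 + 117.94 + 73.626 = 731.43 kPa.

q_ult ≈ 730 kPa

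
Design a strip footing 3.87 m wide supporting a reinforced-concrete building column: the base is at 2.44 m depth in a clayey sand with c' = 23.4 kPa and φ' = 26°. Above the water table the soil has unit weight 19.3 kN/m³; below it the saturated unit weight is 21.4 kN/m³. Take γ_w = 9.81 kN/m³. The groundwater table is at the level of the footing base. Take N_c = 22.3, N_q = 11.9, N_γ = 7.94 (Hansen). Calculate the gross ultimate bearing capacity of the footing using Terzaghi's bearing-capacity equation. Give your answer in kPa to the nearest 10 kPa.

q_ult ≈ 1260 kPa

Overburden at base level: q = 19.3 × 2.44 = 47.092 kPa.
Below the base the soil is submerged, so the ½γBN_γ term uses γ' = 21.4 − 9.81 = 11.59 kN/m³.
Cohesion term c·N_c = 23.4 × 22.3 = 521.82 kPa; surcharge term q·N_q = 47.092 × 11.9 = 560.39 kPa; self-weight term 0.5·γ·B·N_γ = 0.5 × 11.59 × 3.87 × 7.94 = 178.07 kPa.
q_ult = 521.82 + 560.39 + 178.07 = 1260.3 kPa.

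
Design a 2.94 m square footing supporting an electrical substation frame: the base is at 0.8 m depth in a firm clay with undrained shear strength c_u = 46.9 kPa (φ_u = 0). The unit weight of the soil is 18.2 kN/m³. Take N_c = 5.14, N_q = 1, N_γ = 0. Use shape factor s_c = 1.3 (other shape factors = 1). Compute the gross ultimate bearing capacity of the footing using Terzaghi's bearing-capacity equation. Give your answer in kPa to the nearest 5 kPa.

q = γ·D_f = 18.2 × 0.8 = 14.56 kPa.
c·N_c·s_c = 46.9 × 5.14 × 1.3 = 313.39 kPa
q·N_q = 14.56 × 1 = 14.56 kPa
q_ult = 313.39 + 14.56 = 327.95 kPa.

q_ult ≈ 330 kPa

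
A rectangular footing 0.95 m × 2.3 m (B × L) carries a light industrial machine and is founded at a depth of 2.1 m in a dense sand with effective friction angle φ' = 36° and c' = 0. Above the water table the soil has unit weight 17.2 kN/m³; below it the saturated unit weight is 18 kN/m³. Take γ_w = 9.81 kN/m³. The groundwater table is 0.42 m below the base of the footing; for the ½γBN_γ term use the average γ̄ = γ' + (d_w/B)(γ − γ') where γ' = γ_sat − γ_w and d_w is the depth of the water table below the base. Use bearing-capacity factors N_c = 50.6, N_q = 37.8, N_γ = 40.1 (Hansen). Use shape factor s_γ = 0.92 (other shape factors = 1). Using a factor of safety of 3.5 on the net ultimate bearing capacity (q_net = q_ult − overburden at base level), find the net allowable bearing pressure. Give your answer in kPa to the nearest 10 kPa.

Overburden at base level: q = 17.2 × 2.1 = 36.12 kPa.
The water table is 0.42 m below the base (< B = 0.95 m), so the ½γBN_γ term uses γ̄ = γ' + (d_w/B)(γ − γ') = 8.19 + (0.42/0.95)(17.2 − 8.19) = 12.173 kN/m³.
Surcharge term q·N_q = 36.12 × 37.8 = 1365.3 kPa; self-weight term 0.5·γ·B·N_γ·s_γ = 0.5 × 12.173 × 0.95 × 40.1 × 0.92 = 213.32 kPa.
q_ult = 1365.3 + 213.32 = 1578.7 kPa.
q_net = 1578.7 − 36.12 = 1542.5 kPa.
q_all(net) = 1542.5 / 3.5 = 440.73 kPa.

q_all(net) ≈ 440 kPa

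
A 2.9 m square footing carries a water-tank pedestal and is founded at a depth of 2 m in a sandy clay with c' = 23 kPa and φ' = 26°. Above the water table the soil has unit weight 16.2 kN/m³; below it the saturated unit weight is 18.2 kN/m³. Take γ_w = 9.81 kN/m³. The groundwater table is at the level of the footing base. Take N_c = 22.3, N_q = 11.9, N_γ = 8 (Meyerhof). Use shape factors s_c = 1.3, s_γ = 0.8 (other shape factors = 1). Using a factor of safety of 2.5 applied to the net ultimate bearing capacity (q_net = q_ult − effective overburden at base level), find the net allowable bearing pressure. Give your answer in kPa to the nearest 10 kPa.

q = γ·D_f = 16.2 × 2 = 32.4 kPa.
For the ½γBN_γ term take γ' = 18.2 − 9.81 = 8.39 kN/m³ (soil below base is submerged).
c·N_c·s_c = 23 × 22.3 × 1.3 = 666.77 kPa
q·N_q = 32.4 × 11.9 = 385.56 kPa
0.5·γ·B·N_γ·s_γ = 0.5 × 8.39 × 2.9 × 8 × 0.8 = 77.859 kPa
q_ult = 666.77 + 385.56 + 77.859 = 1130.2 kPa.
Net ultimate: q_net = 1130.2 − 32.4 = 1097.8 kPa.
q_all(net) = 1097.8 / 2.5 = 439.12 kPa.

q_all(net) ≈ 440 kPa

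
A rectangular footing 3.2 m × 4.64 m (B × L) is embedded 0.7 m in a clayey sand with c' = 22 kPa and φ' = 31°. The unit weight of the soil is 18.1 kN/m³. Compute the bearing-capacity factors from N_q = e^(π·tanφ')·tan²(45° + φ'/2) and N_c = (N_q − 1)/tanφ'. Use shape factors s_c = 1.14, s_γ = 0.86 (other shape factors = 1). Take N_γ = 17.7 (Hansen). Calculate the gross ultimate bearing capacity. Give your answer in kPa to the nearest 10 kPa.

q_ult ≈ 1520 kPa

tan31° = 0.6009, so N_q = e^(π×0.6009)·tan²(60.5°) = 6.604 × 3.124 = 20.63.
N_c = (20.63 − 1)/tan31° = 32.67.
Effective surcharge at the founding depth q = γ·D_f = 18.1 × 0.7 = 12.67 kPa.
q_ult = c·N_c·s_c + q·N_q + 0.5·γ·B·N_γ·s_γ
     = 22 × 32.671 × 1.14 + 12.67 × 20.631 + 0.5 × 18.1 × 3.2 × 17.7 × 0.86
     = 819.39 + 261.39 + 440.83 = 1521.6 kPa.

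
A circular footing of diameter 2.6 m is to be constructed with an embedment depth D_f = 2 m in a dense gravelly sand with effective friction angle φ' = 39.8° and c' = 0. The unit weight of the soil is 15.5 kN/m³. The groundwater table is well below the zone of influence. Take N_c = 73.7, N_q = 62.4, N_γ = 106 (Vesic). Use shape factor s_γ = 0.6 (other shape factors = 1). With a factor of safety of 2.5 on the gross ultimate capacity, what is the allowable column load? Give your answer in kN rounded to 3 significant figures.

q = γ·D_f = 15.5 × 2 = 31 kPa.
q·N_q = 31 × 62.4 = 1934.4 kPa
0.5·γ·B·N_γ·s_γ = 0.5 × 15.5 × 2.6 × 106 × 0.6 = 1281.5 kPa
q_ult = 1934.4 + 1281.5 = 3215.9 kPa.
Gross allowable pressure q_all = 3215.9 / 2.5 = 1286.4 kPa.
Footing area = 5.3093 m², so allowable column load = 1286.4 × 5.3093 = 6829.8 kN.

P_all ≈ 6830 kN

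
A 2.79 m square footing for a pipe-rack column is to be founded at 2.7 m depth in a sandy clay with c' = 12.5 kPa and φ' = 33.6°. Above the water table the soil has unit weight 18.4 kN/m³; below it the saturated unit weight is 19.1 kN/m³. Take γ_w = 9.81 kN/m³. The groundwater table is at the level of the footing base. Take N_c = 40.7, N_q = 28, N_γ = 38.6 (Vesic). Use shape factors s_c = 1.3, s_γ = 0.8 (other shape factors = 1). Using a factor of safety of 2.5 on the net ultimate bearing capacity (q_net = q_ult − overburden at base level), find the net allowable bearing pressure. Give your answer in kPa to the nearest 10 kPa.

Overburden at base level: q = 18.4 × 2.7 = 49.68 kPa.
Below the base the soil is submerged, so the ½γBN_γ term uses γ' = 19.1 − 9.81 = 9.29 kN/m³.
Cohesion term c·N_c·s_c = 12.5 × 40.7 × 1.3 = 661.38 kPa; surcharge term q·N_q = 49.68 × 28 = 1391 kPa; self-weight term 0.5·γ·B·N_γ·s_γ = 0.5 × 9.29 × 2.79 × 38.6 × 0.8 = 400.19 kPa.
q_ult = 661.38 + 1391 + 400.19 = 2452.6 kPa.
q_net = 2452.6 − 49.68 = 2402.9 kPa.
q_all(net) = 2402.9 / 2.5 = 961.17 kPa.

q_all(net) ≈ 960 kPa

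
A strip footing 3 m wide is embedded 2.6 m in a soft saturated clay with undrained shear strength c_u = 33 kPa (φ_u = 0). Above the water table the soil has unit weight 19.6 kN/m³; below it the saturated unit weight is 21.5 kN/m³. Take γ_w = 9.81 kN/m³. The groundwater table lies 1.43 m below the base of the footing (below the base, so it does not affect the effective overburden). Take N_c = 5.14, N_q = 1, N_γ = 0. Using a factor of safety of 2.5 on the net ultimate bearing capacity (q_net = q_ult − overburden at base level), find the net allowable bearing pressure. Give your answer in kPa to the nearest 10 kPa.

q_all(net) ≈ 70 kPa

Overburden at base level: q = 19.6 × 2.6 = 50.96 kPa.
Cohesion term c·N_c = 33 × 5.14 = 169.62 kPa; surcharge term q·N_q = 50.96 × 1 = 50.96 kPa.
q_ult = 169.62 + 50.96 = 220.58 kPa.
q_net = 220.58 − 50.96 = 169.62 kPa.
q_all(net) = 169.62 / 2.5 = 67.848 kPa.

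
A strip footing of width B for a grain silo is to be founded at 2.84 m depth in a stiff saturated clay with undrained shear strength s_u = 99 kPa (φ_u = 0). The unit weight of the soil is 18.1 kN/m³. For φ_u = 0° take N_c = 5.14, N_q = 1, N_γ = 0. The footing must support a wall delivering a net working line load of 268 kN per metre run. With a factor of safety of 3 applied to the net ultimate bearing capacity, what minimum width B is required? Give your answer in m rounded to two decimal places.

Effective surcharge at the founding depth q = γ·D_f = 18.1 × 2.84 = 51.404 kPa.
q_ult = c·N_c + q·N_q
     = 99 × 5.14 + 51.404 × 1
     = 508.86 + 51.404 = 560.26 kPa.
For φ = 0 the ½γBN_γ term vanishes, so q_ult is independent of B. q_net = 560.26 − 51.404 = 508.86 kPa; q_all(net) = 508.86/3 = 169.62 kPa.
Required width B = w / q_all(net) = 268 / 169.62 = 1.58 m.

B = 1.58 m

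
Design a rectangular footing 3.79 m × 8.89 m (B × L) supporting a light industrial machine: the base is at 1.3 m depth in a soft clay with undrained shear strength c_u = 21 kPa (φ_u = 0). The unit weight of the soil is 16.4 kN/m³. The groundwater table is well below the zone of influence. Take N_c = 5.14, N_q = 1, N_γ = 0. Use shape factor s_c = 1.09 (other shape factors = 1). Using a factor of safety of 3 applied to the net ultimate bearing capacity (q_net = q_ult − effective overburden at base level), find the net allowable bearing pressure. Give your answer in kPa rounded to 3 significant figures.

Overburden at base level: q = 16.4 × 1.3 = 21.32 kPa.
Cohesion term c·N_c·s_c = 21 × 5.14 × 1.09 = 117.65 kPa; surcharge term q·N_q = 21.32 × 1 = 21.32 kPa.
q_ult = 117.65 + 21.32 = 138.97 kPa.
Net ultimate: q_net = 138.97 − 21.32 = 117.65 kPa.
q_all(net) = 117.65 / 3 = 39.218 kPa.

q_all(net) ≈ 39.2 kPa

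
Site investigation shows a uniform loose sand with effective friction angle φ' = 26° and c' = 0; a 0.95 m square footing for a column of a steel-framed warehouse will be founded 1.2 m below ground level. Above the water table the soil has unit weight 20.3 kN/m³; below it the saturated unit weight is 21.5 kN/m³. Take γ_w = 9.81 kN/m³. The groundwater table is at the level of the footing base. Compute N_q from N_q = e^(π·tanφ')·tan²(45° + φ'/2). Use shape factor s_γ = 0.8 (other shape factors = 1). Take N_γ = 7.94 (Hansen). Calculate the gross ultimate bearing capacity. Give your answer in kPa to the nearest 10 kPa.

q_ult ≈ 320 kPa

tan26° = 0.4877, so N_q = e^(π×0.4877)·tan²(58°) = 4.629 × 2.561 = 11.85.
Overburden at base level: q = 20.3 × 1.2 = 24.36 kPa.
Below the base the soil is submerged, so the ½γBN_γ term uses γ' = 21.5 − 9.81 = 11.69 kN/m³.
Surcharge term q·N_q = 24.36 × 11.854 = 288.77 kPa; self-weight term 0.5·γ·B·N_γ·s_γ = 0.5 × 11.69 × 0.95 × 7.94 × 0.8 = 35.271 kPa.
q_ult = 288.77 + 35.271 = 324.04 kPa.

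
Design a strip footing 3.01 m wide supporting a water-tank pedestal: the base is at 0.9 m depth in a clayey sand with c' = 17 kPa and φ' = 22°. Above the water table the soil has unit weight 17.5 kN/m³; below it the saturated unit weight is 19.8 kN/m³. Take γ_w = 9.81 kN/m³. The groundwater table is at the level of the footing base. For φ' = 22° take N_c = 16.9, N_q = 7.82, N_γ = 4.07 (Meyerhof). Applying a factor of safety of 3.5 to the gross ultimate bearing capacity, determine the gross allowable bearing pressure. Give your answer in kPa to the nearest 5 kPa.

q_all ≈ 135 kPa

q = γ·D_f = 17.5 × 0.9 = 15.75 kPa.
For the ½γBN_γ term take γ' = 19.8 − 9.81 = 9.99 kN/m³ (soil below base is submerged).
c·N_c = 17 × 16.9 = 287.3 kPa
q·N_q = 15.75 × 7.82 = 123.17 kPa
0.5·γ·B·N_γ = 0.5 × 9.99 × 3.01 × 4.07 = 61.192 kPa
q_ult = 287.3 + 123.17 + 61.192 = 471.66 kPa.
q_all = q_ult / FS = 471.66 / 3.5 = 134.76 kPa.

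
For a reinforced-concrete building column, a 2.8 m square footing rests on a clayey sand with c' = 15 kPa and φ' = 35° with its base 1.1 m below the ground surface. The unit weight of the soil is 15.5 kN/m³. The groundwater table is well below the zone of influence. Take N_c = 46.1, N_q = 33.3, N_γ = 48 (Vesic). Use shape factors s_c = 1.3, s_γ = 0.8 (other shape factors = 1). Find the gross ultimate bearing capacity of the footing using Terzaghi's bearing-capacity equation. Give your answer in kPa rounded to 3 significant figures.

q = γ·D_f = 15.5 × 1.1 = 17.05 kPa.
c·N_c·s_c = 15 × 46.1 × 1.3 = 898.95 kPa
q·N_q = 17.05 × 33.3 = 567.76 kPa
0.5·γ·B·N_γ·s_γ = 0.5 × 15.5 × 2.8 × 48 × 0.8 = 833.28 kPa
q_ult = 898.95 + 567.76 + 833.28 = 2300 kPa.

q_ult ≈ 2300 kPa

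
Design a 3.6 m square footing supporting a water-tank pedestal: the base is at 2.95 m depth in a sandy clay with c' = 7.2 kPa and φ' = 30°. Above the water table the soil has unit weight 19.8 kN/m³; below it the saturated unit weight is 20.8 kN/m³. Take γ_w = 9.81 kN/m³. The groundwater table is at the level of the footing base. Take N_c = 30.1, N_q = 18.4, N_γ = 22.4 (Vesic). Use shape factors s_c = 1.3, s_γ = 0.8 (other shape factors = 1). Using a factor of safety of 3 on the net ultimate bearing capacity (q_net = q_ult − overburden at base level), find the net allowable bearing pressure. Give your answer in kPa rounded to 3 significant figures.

q_all(net) ≈ 551 kPa

q = γ·D_f = 19.8 × 2.95 = 58.41 kPa.
For the ½γBN_γ term take γ' = 20.8 − 9.81 = 10.99 kN/m³ (soil below base is submerged).
c·N_c·s_c = 7.2 × 30.1 × 1.3 = 281.74 kPa
q·N_q = 58.41 × 18.4 = 1074.7 kPa
0.5·γ·B·N_γ·s_γ = 0.5 × 10.99 × 3.6 × 22.4 × 0.8 = 354.49 kPa
q_ult = 281.74 + 1074.7 + 354.49 = 1711 kPa.
q_net = 1711 − 58.41 = 1652.6 kPa.
q_all(net) = 1652.6 / 3 = 550.85 kPa.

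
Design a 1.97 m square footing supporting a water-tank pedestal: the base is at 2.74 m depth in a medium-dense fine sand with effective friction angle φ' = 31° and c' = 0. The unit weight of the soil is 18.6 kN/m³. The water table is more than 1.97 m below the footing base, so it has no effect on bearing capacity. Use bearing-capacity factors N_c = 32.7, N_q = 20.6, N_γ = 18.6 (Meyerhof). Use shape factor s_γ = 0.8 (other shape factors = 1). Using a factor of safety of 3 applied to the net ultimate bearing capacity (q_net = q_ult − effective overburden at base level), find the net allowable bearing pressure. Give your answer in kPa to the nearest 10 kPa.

q_all(net) ≈ 420 kPa

Overburden at base level: q = 18.6 × 2.74 = 50.964 kPa.
Surcharge term q·N_q = 50.964 × 20.6 = 1049.9 kPa; self-weight term 0.5·γ·B·N_γ·s_γ = 0.5 × 18.6 × 1.97 × 18.6 × 0.8 = 272.62 kPa.
q_ult = 1049.9 + 272.62 = 1322.5 kPa.
Net ultimate: q_net = 1322.5 − 50.964 = 1271.5 kPa.
q_all(net) = 1271.5 / 3 = 423.84 kPa.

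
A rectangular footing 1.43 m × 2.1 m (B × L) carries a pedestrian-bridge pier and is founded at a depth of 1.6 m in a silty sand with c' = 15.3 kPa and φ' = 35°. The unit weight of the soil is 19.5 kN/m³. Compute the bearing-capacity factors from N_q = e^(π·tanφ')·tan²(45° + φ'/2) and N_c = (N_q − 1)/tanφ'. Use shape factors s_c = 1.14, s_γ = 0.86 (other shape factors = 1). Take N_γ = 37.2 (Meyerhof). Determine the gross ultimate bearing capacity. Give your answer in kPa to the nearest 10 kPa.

tan35° = 0.7002, so N_q = e^(π×0.7002)·tan²(62.5°) = 9.023 × 3.69 = 33.3.
N_c = (33.3 − 1)/tan35° = 46.12.
Overburden at base level: q = 19.5 × 1.6 = 31.2 kPa.
Cohesion term c·N_c·s_c = 15.3 × 46.124 × 1.14 = 804.49 kPa; surcharge term q·N_q = 31.2 × 33.296 = 1038.8 kPa; self-weight term 0.5·γ·B·N_γ·s_γ = 0.5 × 19.5 × 1.43 × 37.2 × 0.86 = 446.05 kPa.
q_ult = 804.49 + 1038.8 + 446.05 = 2289.4 kPa.

q_ult ≈ 2290 kPa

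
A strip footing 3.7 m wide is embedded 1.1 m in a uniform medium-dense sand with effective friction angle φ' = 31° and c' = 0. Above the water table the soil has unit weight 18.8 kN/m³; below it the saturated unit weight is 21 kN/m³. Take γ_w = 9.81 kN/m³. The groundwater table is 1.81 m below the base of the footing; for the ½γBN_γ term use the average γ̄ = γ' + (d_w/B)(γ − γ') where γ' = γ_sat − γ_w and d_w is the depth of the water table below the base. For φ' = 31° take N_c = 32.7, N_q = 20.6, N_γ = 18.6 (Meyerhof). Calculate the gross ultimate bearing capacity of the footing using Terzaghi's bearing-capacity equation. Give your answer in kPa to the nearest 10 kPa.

q_ult ≈ 940 kPa

Effective surcharge at the founding depth q = γ·D_f = 18.8 × 1.1 = 20.68 kPa.
With d_w = 1.81 m < B, γ̄ = 11.19 + (1.81/3.7) × (18.8 − 11.19) = 14.913 kN/m³.
q_ult = q·N_q + 0.5·γ·B·N_γ
     = 20.68 × 20.6 + 0.5 × 14.913 × 3.7 × 18.6
     = 426.01 + 513.15 = 939.16 kPa.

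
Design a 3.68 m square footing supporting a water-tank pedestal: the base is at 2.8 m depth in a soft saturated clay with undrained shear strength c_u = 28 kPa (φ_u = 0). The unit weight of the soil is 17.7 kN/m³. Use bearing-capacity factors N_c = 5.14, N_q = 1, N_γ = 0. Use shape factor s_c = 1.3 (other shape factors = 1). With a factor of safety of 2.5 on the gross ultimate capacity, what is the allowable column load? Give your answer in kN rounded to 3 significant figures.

q = γ·D_f = 17.7 × 2.8 = 49.56 kPa.
c·N_c·s_c = 28 × 5.14 × 1.3 = 187.1 kPa
q·N_q = 49.56 × 1 = 49.56 kPa
q_ult = 187.1 + 49.56 = 236.66 kPa.
Gross allowable pressure q_all = 236.66 / 2.5 = 94.662 kPa.
Footing area = 13.5424 m², so allowable column load = 94.662 × 13.5424 = 1282 kN.

P_all ≈ 1280 kN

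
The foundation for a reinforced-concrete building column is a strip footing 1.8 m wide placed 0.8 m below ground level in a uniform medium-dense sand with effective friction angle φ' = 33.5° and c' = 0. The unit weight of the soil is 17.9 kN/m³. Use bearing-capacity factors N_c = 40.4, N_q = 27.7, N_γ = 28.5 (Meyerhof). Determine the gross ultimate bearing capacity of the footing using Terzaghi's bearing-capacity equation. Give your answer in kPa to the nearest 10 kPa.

Overburden at base level: q = 17.9 × 0.8 = 14.32 kPa.
Surcharge term q·N_q = 14.32 × 27.7 = 396.66 kPa; self-weight term 0.5·γ·B·N_γ = 0.5 × 17.9 × 1.8 × 28.5 = 459.13 kPa.
q_ult = 396.66 + 459.13 = 855.8 kPa.

q_ult ≈ 860 kPa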